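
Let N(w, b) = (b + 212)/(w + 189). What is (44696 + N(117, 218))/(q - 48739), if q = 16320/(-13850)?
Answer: -9471603655/10328287491 ≈ -0.91705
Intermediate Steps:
N(w, b) = (212 + b)/(189 + w)
q = -1632/1385 (q = 16320*(-1/13850) = -1632/1385 ≈ -1.1783)
(44696 + N(117, 218))/(q - 48739) = (44696 + (212 + 218)/(189 + 117))/(-1632/1385 - 48739) = (44696 + 430/306)/(-67505147/1385) = (44696 + (1/306)*430)*(-1385/67505147) = (44696 + 215/153)*(-1385/67505147) = (6838703/153)*(-1385/67505147) = -9471603655/10328287491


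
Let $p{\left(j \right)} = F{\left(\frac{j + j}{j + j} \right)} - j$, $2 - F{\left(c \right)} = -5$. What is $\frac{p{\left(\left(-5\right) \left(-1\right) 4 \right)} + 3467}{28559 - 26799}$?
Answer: $\frac{157}{80} \approx 1.9625$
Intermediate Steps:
$F{\left(c \right)} = 7$ ($F{\left(c \right)} = 2 - -5 = 2 + 5 = 7$)
$p{\left(j \right)} = 7 - j$
$\frac{p{\left(\left(-5\right) \left(-1\right) 4 \right)} + 3467}{28559 - 26799} = \frac{\left(7 - \left(-5\right) \left(-1\right) 4\right) + 3467}{28559 - 26799} = \frac{\left(7 - 5 \cdot 4\right) + 3467}{1760} = \left(\left(7 - 20\right) + 3467\right) \frac{1}{1760} = \left(-13 + 3467\right) \frac{1}{1760} = 3454 \cdot \frac{1}{1760} = \frac{157}{80}$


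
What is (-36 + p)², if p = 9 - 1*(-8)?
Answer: 361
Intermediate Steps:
p = 17 (p = 9 + 8 = 17)
(-36 + p)² = (-36 + 17)² = (-19)² = 361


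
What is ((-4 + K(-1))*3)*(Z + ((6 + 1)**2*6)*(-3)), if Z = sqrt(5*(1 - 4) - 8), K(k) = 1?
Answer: 7938 - 9*I*sqrt(23) ≈ 7938.0 - 43.162*I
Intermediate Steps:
Z = I*sqrt(23) (Z = sqrt(5*(-3) - 8) = sqrt(-15 - 8) = sqrt(-23) = I*sqrt(23) ≈ 4.7958*I)
((-4 + K(-1))*3)*(Z + ((6 + 1)**2*6)*(-3)) = ((-4 + 1)*3)*(I*sqrt(23) + ((6 + 1)**2*6)*(-3)) = (-3*3)*(I*sqrt(23) + (7**2*6)*(-3)) = -9*(I*sqrt(23) + (49*6)*(-3)) = -9*(I*sqrt(23) + 294*(-3)) = -9*(I*sqrt(23) - 882) = -9*(-882 + I*sqrt(23)) = 7938 - 9*I*sqrt(23)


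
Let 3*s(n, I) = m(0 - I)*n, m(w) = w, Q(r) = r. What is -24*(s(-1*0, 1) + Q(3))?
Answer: -72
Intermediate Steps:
s(n, I) = -I*n/3 (s(n, I) = ((0 - I)*n)/3 = ((-I)*n)/3 = (-I*n)/3 = -I*n/3)
-24*(s(-1*0, 1) + Q(3)) = -24*(-⅓*1*(-1*0) + 3) = -24*(-⅓*1*0 + 3) = -24*(0 + 3) = -24*3 = -72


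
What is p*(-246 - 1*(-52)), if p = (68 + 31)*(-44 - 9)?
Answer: 1017918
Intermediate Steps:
p = -5247 (p = 99*(-53) = -5247)
p*(-246 - 1*(-52)) = -5247*(-246 - 1*(-52)) = -5247*(-246 + 52) = -5247*(-194) = 1017918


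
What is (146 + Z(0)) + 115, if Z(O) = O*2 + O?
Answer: 261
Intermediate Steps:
Z(O) = 3*O (Z(O) = 2*O + O = 3*O)
(146 + Z(0)) + 115 = (146 + 3*0) + 115 = (146 + 0) + 115 = 146 + 115 = 261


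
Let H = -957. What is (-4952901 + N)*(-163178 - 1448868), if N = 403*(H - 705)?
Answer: 9064030087602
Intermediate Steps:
N = -669786 (N = 403*(-957 - 705) = 403*(-1662) = -669786)
(-4952901 + N)*(-163178 - 1448868) = (-4952901 - 669786)*(-163178 - 1448868) = -5622687*(-1612046) = 9064030087602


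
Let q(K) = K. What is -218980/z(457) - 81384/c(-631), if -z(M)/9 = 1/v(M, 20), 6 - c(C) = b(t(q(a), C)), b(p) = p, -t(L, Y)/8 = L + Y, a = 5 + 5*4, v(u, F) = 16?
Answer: 942530612/2421 ≈ 3.8931e+5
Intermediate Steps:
a = 25 (a = 5 + 20 = 25)
t(L, Y) = -8*L - 8*Y (t(L, Y) = -8*(L + Y) = -8*L - 8*Y)
c(C) = 206 + 8*C (c(C) = 6 - (-8*25 - 8*C) = 6 - (-200 - 8*C) = 6 + (200 + 8*C) = 206 + 8*C)
z(M) = -9/16
-218980/z(457) - 81384/c(-631) = -218980/(-9/16) - 81384/(206 + 8*(-631)) = -218980*(-16/9) - 81384/(206 - 5048) = 3503680/9 - 81384/(-4842) = 3503680/9 - 81384*(-1/4842) = 3503680/9 + 13564/807 = 942530612/2421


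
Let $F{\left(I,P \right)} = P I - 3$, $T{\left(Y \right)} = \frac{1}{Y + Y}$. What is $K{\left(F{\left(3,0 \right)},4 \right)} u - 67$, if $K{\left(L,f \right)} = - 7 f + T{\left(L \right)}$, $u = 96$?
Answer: $-2771$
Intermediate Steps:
$T{\left(Y \right)} = \frac{1}{2 Y}$
$F{\left(I,P \right)} = -3 + I P$ ($F{\left(I,P \right)} = I P - 3 = -3 + I P$)
$K{\left(L,f \right)} = \frac{1}{2 L} - 7 f$ ($K{\left(L,f \right)} = - 7 f + \frac{1}{2 L} = \frac{1}{2 L} - 7 f$)
$K{\left(F{\left(3,0 \right)},4 \right)} u - 67 = \left(\frac{1}{2 \left(-3 + 3 \cdot 0\right)} - 28\right) 96 - 67 = \left(\frac{1}{2 \left(-3 + 0\right)} - 28\right) 96 - 67 = \left(\frac{1}{2 \left(-3\right)} - 28\right) 96 - 67 = \left(\frac{1}{2} \left(- \frac{1}{3}\right) - 28\right) 96 - 67 = \left(- \frac{1}{6} - 28\right) 96 - 67 = \left(- \frac{169}{6}\right) 96 - 67 = -2704 - 67 = -2771$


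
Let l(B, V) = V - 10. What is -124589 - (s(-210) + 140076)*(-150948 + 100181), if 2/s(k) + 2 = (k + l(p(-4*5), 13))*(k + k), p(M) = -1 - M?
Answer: 309113001606474/43469 ≈ 7.1111e+9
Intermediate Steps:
l(B, V) = -10 + V
s(k) = 2/(-2 + 2*k*(3 + k)) (s(k) = 2/(-2 + (k + (-10 + 13))*(k + k)) = 2/(-2 + (k + 3)*(2*k)) = 2/(-2 + (3 + k)*(2*k)) = 2/(-2 + 2*k*(3 + k)))
-124589 - (s(-210) + 140076)*(-150948 + 100181) = -124589 - (1/(-1 + (-210)² + 3*(-210)) + 140076)*(-150948 + 100181) = -124589 - (1/(-1 + 44100 - 630) + 140076)*(-50767) = -124589 - (1/43469 + 140076)*(-50767) = -124589 - 6088963645*(-50767)/43469 = -124589 - 1*(-309118417365715/43469) = -124589 + 309118417365715/43469 = 309113001606474/43469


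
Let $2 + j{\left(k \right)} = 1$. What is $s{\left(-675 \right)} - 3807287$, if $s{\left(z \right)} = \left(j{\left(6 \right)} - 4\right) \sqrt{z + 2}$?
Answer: $-3807287 - 5 i \sqrt{673} \approx -3.8073 \cdot 10^{6} - 129.71 i$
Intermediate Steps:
$j{\left(k \right)} = -1$ ($j{\left(k \right)} = -2 + 1 = -1$)
$s{\left(z \right)} = - 5 \sqrt{2 + z}$ ($s{\left(z \right)} = \left(-1 - 4\right) \sqrt{z + 2} = - 5 \sqrt{2 + z}$)
$s{\left(-675 \right)} - 3807287 = - 5 \sqrt{2 - 675} - 3807287 = - 5 \sqrt{-673} - 3807287 = - 5 i \sqrt{673} - 3807287 = -3807287 - 5 i \sqrt{673}$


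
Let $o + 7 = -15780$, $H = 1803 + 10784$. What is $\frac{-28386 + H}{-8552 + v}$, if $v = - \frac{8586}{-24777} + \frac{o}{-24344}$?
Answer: $\frac{1058833686568}{573080075877} \approx 1.8476$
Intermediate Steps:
$H = 12587$
$o = -15787$ ($o = -7 - 15780 = -15787$)
$v = \frac{66685787}{67019032}$ ($v = - \frac{8586}{-24777} - \frac{15787}{-24344} = \left(-8586\right) \left(- \frac{1}{24777}\right) - - \frac{15787}{24344} = \frac{954}{2753} + \frac{15787}{24344} = \frac{66685787}{67019032} \approx 0.99503$)
$\frac{-28386 + H}{-8552 + v} = \frac{-28386 + 12587}{-8552 + \frac{66685787}{67019032}} = - \frac{15799}{- \frac{573080075877}{67019032}} = \left(-15799\right) \left(- \frac{67019032}{573080075877}\right) = \frac{1058833686568}{573080075877}$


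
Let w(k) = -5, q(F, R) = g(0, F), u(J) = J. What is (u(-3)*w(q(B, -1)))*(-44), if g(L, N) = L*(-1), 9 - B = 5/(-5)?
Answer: -660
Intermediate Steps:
B = 10 (B = 9 - 5/(-5) = 9 - 5*(-1)/5 = 9 - 1*(-1) = 9 + 1 = 10)
g(L, N) = -L
q(F, R) = 0 (q(F, R) = -1*0 = 0)
(u(-3)*w(q(B, -1)))*(-44) = -3*(-5)*(-44) = 15*(-44) = -660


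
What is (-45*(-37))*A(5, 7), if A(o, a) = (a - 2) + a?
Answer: 19980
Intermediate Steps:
A(o, a) = -2 + 2*a (A(o, a) = (-2 + a) + a = -2 + 2*a)
(-45*(-37))*A(5, 7) = (-45*(-37))*(-2 + 2*7) = 1665*(-2 + 14) = 1665*12 = 19980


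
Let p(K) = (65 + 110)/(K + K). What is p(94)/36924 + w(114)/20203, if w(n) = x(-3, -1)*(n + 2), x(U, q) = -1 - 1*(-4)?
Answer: 2419251301/140243407536 ≈ 0.017250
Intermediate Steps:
p(K) = 175/(2*K) (p(K) = 175/((2*K)) = 175*(1/(2*K)) = 175/(2*K))
x(U, q) = 3 (x(U, q) = -1 + 4 = 3)
w(n) = 6 + 3*n (w(n) = 3*(n + 2) = 3*(2 + n) = 6 + 3*n)
p(94)/36924 + w(114)/20203 = ((175/2)/94)/36924 + (6 + 3*114)/20203 = ((175/2)*(1/94))*(1/36924) + (6 + 342)*(1/20203) = (175/188)*(1/36924) + 348*(1/20203) = 175/6941712 + 348/20203 = 2419251301/140243407536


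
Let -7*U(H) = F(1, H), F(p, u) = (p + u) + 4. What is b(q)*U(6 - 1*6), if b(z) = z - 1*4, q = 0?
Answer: 20/7 ≈ 2.8571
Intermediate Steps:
F(p, u) = 4 + p + u
U(H) = -5/7 - H/7 (U(H) = -(4 + 1 + H)/7 = -(5 + H)/7 = -5/7 - H/7)
b(z) = -4 + z (b(z) = z - 4 = -4 + z)
b(q)*U(6 - 1*6) = (-4 + 0)*(-5/7 - (6 - 1*6)/7) = -4*(-5/7 - (6 - 6)/7) = -4*(-5/7 - ⅐*0) = -4*(-5/7 + 0) = -4*(-5/7) = 20/7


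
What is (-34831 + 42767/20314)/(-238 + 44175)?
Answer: -707514167/892536218 ≈ -0.79270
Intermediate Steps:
(-34831 + 42767/20314)/(-238 + 44175) = (-34831 + 42767*(1/20314))/43937 = (-34831 + 42767/20314)*(1/43937) = -707514167/20314*1/43937 = -707514167/892536218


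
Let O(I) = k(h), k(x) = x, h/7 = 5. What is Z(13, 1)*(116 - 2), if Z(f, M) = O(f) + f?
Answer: 5472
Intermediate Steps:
h = 35 (h = 7*5 = 35)
O(I) = 35
Z(f, M) = 35 + f
Z(13, 1)*(116 - 2) = (35 + 13)*(116 - 2) = 48*114 = 5472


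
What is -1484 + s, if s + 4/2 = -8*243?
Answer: -3430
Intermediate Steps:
s = -1946 (s = -2 - 8*243 = -2 - 1944 = -1946)
-1484 + s = -1484 - 1946 = -3430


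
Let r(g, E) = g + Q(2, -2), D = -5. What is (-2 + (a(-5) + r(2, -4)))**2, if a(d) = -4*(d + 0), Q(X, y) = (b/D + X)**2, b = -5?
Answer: 841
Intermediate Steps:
Q(X, y) = (1 + X)**2 (Q(X, y) = (-5/(-5) + X)**2 = (-5*(-1/5) + X)**2 = (1 + X)**2)
r(g, E) = 9 + g (r(g, E) = g + (1 + 2)**2 = g + 3**2 = g + 9 = 9 + g)
a(d) = -4*d
(-2 + (a(-5) + r(2, -4)))**2 = (-2 + (-4*(-5) + (9 + 2)))**2 = (-2 + (20 + 11))**2 = (-2 + 31)**2 = 29**2 = 841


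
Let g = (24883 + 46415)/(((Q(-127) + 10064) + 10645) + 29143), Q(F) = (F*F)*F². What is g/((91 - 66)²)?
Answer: 71298/162621558125 ≈ 4.3843e-7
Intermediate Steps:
Q(F) = F⁴ (Q(F) = F²*F² = F⁴)
g = 71298/260194493 (g = (24883 + 46415)/((((-127)⁴ + 10064) + 10645) + 29143) = 71298/(((260144641 + 10064) + 10645) + 29143) = 71298/((260154705 + 10645) + 29143) = 71298/(260165350 + 29143) = 71298/260194493 ≈ 0.00027402)
g/((91 - 66)²) = 71298/(260194493*((91 - 66)²)) = 71298/(260194493*(25²)) = (71298/260194493)/625 = (71298/260194493)*(1/625) = 71298/162621558125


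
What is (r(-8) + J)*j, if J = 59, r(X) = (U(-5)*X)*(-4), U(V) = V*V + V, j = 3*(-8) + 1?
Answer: -16077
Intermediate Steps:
j = -23 (j = -24 + 1 = -23)
U(V) = V + V**2 (U(V) = V**2 + V = V + V**2)
r(X) = -80*X (r(X) = ((-5*(1 - 5))*X)*(-4) = ((-5*(-4))*X)*(-4) = (20*X)*(-4) = -80*X)
(r(-8) + J)*j = (-80*(-8) + 59)*(-23) = (640 + 59)*(-23) = 699*(-23) = -16077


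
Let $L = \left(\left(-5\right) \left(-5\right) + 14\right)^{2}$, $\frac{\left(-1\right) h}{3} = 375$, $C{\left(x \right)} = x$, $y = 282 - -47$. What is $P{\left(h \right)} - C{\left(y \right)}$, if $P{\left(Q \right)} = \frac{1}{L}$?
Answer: $- \frac{500408}{1521} \approx -329.0$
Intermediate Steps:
$y = 329$ ($y = 282 + 47 = 329$)
$h = -1125$ ($h = \left(-3\right) 375 = -1125$)
$L = 1521$ ($L = \left(25 + 14\right)^{2} = 39^{2} = 1521$)
$P{\left(Q \right)} = \frac{1}{1521}$
$P{\left(h \right)} - C{\left(y \right)} = \frac{1}{1521} - 329 = - \frac{500408}{1521}$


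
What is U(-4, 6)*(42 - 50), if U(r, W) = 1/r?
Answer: 2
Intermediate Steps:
U(-4, 6)*(42 - 50) = (42 - 50)/(-4) = -¼*(-8) = 2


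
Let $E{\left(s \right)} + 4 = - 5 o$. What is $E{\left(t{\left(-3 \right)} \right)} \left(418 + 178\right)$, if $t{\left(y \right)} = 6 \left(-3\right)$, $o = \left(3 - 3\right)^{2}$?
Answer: $-2384$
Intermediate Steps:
$o = 0$ ($o = 0^{2} = 0$)
$t{\left(y \right)} = -18$
$E{\left(s \right)} = -4$ ($E{\left(s \right)} = -4 - 0 = -4 + 0 = -4$)
$E{\left(t{\left(-3 \right)} \right)} \left(418 + 178\right) = - 4 \left(418 + 178\right) = \left(-4\right) 596 = -2384$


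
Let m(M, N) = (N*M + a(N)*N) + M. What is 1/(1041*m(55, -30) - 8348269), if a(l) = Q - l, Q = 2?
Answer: -1/11008024 ≈ -9.0843e-8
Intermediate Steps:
a(l) = 2 - l
m(M, N) = M + M*N + N*(2 - N) (m(M, N) = (N*M + (2 - N)*N) + M = (M*N + N*(2 - N)) + M = M + M*N + N*(2 - N))
1/(1041*m(55, -30) - 8348269) = 1/(1041*(55 + 55*(-30) - 1*(-30)*(-2 - 30)) - 8348269) = 1/(1041*(55 - 1650 - 1*(-30)*(-32)) - 8348269) = 1/(1041*(55 - 1650 - 960) - 8348269) = 1/(1041*(-2555) - 8348269) = 1/(-2659755 - 8348269) = 1/(-11008024) = -1/11008024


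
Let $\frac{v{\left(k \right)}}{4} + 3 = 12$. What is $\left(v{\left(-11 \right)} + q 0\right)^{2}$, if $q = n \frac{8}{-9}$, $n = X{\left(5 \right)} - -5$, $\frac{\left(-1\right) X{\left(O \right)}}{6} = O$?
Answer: $1296$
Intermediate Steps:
$X{\left(O \right)} = - 6 O$
$v{\left(k \right)} = 36$ ($v{\left(k \right)} = -12 + 4 \cdot 12 = -12 + 48 = 36$)
$n = -25$ ($n = \left(-6\right) 5 - -5 = -30 + 5 = -25$)
$q = \frac{200}{9}$ ($q = - 25 \frac{8}{-9} = - 25 \cdot 8 \left(- \frac{1}{9}\right) = \left(-25\right) \left(- \frac{8}{9}\right) = \frac{200}{9} \approx 22.222$)
$\left(v{\left(-11 \right)} + q 0\right)^{2} = \left(36 + \frac{200}{9} \cdot 0\right)^{2} = \left(36 + 0\right)^{2} = 36^{2} = 1296$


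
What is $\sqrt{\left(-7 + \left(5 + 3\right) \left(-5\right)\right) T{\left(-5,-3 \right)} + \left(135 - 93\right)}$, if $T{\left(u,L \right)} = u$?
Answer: $\sqrt{277} \approx 16.643$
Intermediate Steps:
$\sqrt{\left(-7 + \left(5 + 3\right) \left(-5\right)\right) T{\left(-5,-3 \right)} + \left(135 - 93\right)} = \sqrt{\left(-7 + \left(5 + 3\right) \left(-5\right)\right) \left(-5\right) + \left(135 - 93\right)} = \sqrt{\left(-7 + 8 \left(-5\right)\right) \left(-5\right) + \left(135 - 93\right)} = \sqrt{\left(-7 - 40\right) \left(-5\right) + 42} = \sqrt{\left(-47\right) \left(-5\right) + 42} = \sqrt{235 + 42} = \sqrt{277}$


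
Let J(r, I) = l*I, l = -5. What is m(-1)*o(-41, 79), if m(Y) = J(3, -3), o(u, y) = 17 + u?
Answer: -360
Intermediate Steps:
J(r, I) = -5*I
m(Y) = 15 (m(Y) = -5*(-3) = 15)
m(-1)*o(-41, 79) = 15*(17 - 41) = 15*(-24) = -360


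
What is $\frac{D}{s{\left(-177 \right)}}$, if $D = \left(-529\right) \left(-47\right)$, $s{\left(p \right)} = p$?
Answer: $- \frac{24863}{177} \approx -140.47$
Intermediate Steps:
$D = 24863$
$\frac{D}{s{\left(-177 \right)}} = \frac{24863}{-177} = 24863 \left(- \frac{1}{177}\right) = - \frac{24863}{177}$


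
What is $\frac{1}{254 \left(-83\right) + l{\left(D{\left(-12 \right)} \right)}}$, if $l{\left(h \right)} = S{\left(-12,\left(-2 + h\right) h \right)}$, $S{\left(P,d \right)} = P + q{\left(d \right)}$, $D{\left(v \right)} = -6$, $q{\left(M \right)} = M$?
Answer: $- \frac{1}{21046} \approx -4.7515 \cdot 10^{-5}$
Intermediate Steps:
$S{\left(P,d \right)} = P + d$
$l{\left(h \right)} = -12 + h \left(-2 + h\right)$ ($l{\left(h \right)} = -12 + \left(-2 + h\right) h = -12 + h \left(-2 + h\right)$)
$\frac{1}{254 \left(-83\right) + l{\left(D{\left(-12 \right)} \right)}} = \frac{1}{254 \left(-83\right) - \left(12 + 6 \left(-2 - 6\right)\right)} = \frac{1}{-21082 - -36} = \frac{1}{-21082 + \left(-12 + 48\right)} = \frac{1}{-21082 + 36} = \frac{1}{-21046} = - \frac{1}{21046}$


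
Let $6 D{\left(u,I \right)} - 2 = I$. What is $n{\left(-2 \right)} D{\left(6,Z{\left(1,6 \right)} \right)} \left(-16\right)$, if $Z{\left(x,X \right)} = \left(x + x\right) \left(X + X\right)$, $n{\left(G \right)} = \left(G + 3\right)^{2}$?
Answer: $- \frac{208}{3} \approx -69.333$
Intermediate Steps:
$n{\left(G \right)} = \left(3 + G\right)^{2}$
$Z{\left(x,X \right)} = 4 X x$ ($Z{\left(x,X \right)} = 2 x 2 X = 4 X x$)
$D{\left(u,I \right)} = \frac{1}{3} + \frac{I}{6}$
$n{\left(-2 \right)} D{\left(6,Z{\left(1,6 \right)} \right)} \left(-16\right) = \left(3 - 2\right)^{2} \left(\frac{1}{3} + \frac{4 \cdot 6 \cdot 1}{6}\right) \left(-16\right) = 1^{2} \left(\frac{1}{3} + \frac{1}{6} \cdot 24\right) \left(-16\right) = 1 \left(\frac{1}{3} + 4\right) \left(-16\right) = 1 \cdot \frac{13}{3} \left(-16\right) = \frac{13}{3} \left(-16\right) = - \frac{208}{3}$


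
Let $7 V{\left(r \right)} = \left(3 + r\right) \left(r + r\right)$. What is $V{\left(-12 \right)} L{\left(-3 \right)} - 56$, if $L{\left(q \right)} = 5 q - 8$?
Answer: $- \frac{5360}{7} \approx -765.71$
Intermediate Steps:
$L{\left(q \right)} = -8 + 5 q$
$V{\left(r \right)} = \frac{2 r \left(3 + r\right)}{7}$ ($V{\left(r \right)} = \frac{\left(3 + r\right) \left(r + r\right)}{7} = \frac{\left(3 + r\right) 2 r}{7} = \frac{2 r \left(3 + r\right)}{7}$)
$V{\left(-12 \right)} L{\left(-3 \right)} - 56 = \frac{2}{7} \left(-12\right) \left(3 - 12\right) \left(-8 + 5 \left(-3\right)\right) - 56 = \frac{2}{7} \left(-12\right) \left(-9\right) \left(-8 - 15\right) - 56 = \frac{216}{7} \left(-23\right) - 56 = - \frac{4968}{7} - 56 = - \frac{5360}{7}$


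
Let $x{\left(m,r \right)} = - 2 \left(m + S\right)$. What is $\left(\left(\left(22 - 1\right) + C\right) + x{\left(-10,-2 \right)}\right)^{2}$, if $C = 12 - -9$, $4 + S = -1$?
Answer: $5184$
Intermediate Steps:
$S = -5$ ($S = -4 - 1 = -5$)
$x{\left(m,r \right)} = 10 - 2 m$ ($x{\left(m,r \right)} = - 2 \left(m - 5\right) = - 2 \left(-5 + m\right) = 10 - 2 m$)
$C = 21$ ($C = 12 + 9 = 21$)
$\left(\left(\left(22 - 1\right) + C\right) + x{\left(-10,-2 \right)}\right)^{2} = \left(\left(\left(22 - 1\right) + 21\right) + \left(10 - -20\right)\right)^{2} = \left(\left(21 + 21\right) + \left(10 + 20\right)\right)^{2} = \left(42 + 30\right)^{2} = 72^{2} = 5184$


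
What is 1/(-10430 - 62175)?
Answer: -1/72605 ≈ -1.3773e-5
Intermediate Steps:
1/(-10430 - 62175) = 1/(-72605) = -1/72605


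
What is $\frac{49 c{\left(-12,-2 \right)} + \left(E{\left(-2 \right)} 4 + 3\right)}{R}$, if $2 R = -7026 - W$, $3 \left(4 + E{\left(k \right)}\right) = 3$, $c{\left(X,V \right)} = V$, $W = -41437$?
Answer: $- \frac{214}{34411} \approx -0.0062189$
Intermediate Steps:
$E{\left(k \right)} = -3$ ($E{\left(k \right)} = -4 + \frac{1}{3} \cdot 3 = -4 + 1 = -3$)
$R = \frac{34411}{2}$ ($R = \frac{-7026 - -41437}{2} = \frac{-7026 + 41437}{2} = \frac{1}{2} \cdot 34411 = \frac{34411}{2} \approx 17206.0$)
$\frac{49 c{\left(-12,-2 \right)} + \left(E{\left(-2 \right)} 4 + 3\right)}{R} = \frac{49 \left(-2\right) + \left(\left(-3\right) 4 + 3\right)}{\frac{34411}{2}} = \left(-98 + \left(-12 + 3\right)\right) \frac{2}{34411} = \left(-98 - 9\right) \frac{2}{34411} = \left(-107\right) \frac{2}{34411} = - \frac{214}{34411}$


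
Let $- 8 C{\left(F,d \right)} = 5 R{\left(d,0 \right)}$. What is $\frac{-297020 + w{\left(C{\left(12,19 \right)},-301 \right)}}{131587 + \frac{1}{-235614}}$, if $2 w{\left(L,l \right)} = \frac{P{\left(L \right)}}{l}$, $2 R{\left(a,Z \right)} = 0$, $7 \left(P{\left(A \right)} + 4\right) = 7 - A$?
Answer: $- \frac{21064602800859}{9332125564517} \approx -2.2572$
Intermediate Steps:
$P{\left(A \right)} = -3 - \frac{A}{7}$ ($P{\left(A \right)} = -4 + \frac{7 - A}{7} = -4 - \left(-1 + \frac{A}{7}\right) = -3 - \frac{A}{7}$)
$R{\left(a,Z \right)} = 0$ ($R{\left(a,Z \right)} = \frac{1}{2} \cdot 0 = 0$)
$C{\left(F,d \right)} = 0$ ($C{\left(F,d \right)} = - \frac{5 \cdot 0}{8} = \left(- \frac{1}{8}\right) 0 = 0$)
$w{\left(L,l \right)} = \frac{-3 - \frac{L}{7}}{2 l}$ ($w{\left(L,l \right)} = \frac{\left(-3 - \frac{L}{7}\right) \frac{1}{l}}{2} = \frac{\frac{1}{l} \left(-3 - \frac{L}{7}\right)}{2} = \frac{-3 - \frac{L}{7}}{2 l}$)
$\frac{-297020 + w{\left(C{\left(12,19 \right)},-301 \right)}}{131587 + \frac{1}{-235614}} = \frac{-297020 + \frac{-21 - 0}{14 \left(-301\right)}}{131587 + \frac{1}{-235614}} = \frac{-297020 + \frac{1}{14} \left(- \frac{1}{301}\right) \left(-21 + 0\right)}{131587 - \frac{1}{235614}} = \frac{-297020 + \frac{1}{14} \left(- \frac{1}{301}\right) \left(-21\right)}{\frac{31003739417}{235614}} = \left(-297020 + \frac{3}{602}\right) \frac{235614}{31003739417} = \left(- \frac{178806037}{602}\right) \frac{235614}{31003739417} = - \frac{21064602800859}{9332125564517}$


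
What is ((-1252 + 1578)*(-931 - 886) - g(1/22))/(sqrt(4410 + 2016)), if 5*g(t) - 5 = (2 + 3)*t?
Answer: -4343849*sqrt(714)/15708 ≈ -7389.3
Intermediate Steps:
g(t) = 1 + t (g(t) = 1 + ((2 + 3)*t)/5 = 1 + (5*t)/5 = 1 + t)
((-1252 + 1578)*(-931 - 886) - g(1/22))/(sqrt(4410 + 2016)) = ((-1252 + 1578)*(-931 - 886) - (1 + 1/22))/(sqrt(4410 + 2016)) = (326*(-1817) - (1 + 1/22))/(sqrt(6426)) = (-592342 - 1*23/22)/((3*sqrt(714))) = (-592342 - 23/22)*(sqrt(714)/2142) = -4343849*sqrt(714)/15708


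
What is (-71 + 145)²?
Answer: 5476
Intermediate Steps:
(-71 + 145)² = 74² = 5476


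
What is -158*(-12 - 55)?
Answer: 10586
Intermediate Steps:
-158*(-12 - 55) = -158*(-67) = 10586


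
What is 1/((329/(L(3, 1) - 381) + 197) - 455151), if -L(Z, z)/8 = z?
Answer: -389/176977435 ≈ -2.1980e-6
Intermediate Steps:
L(Z, z) = -8*z
1/((329/(L(3, 1) - 381) + 197) - 455151) = 1/((329/(-8*1 - 381) + 197) - 455151) = 1/((329/(-8 - 381) + 197) - 455151) = 1/((329/(-389) + 197) - 455151) = 1/((329*(-1/389) + 197) - 455151) = 1/((-329/389 + 197) - 455151) = 1/(76304/389 - 455151) = 1/(-176977435/389) = -389/176977435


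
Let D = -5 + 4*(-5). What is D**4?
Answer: 390625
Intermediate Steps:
D = -25 (D = -5 - 20 = -25)
D**4 = (-25)**4 = 390625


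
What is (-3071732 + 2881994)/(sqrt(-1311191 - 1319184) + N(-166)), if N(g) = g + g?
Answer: 6999224/304511 + 105410*I*sqrt(105215)/304511 ≈ 22.985 + 112.28*I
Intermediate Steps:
N(g) = 2*g
(-3071732 + 2881994)/(sqrt(-1311191 - 1319184) + N(-166)) = (-3071732 + 2881994)/(sqrt(-1311191 - 1319184) + 2*(-166)) = -189738/(sqrt(-2630375) - 332) = -189738/(5*I*sqrt(105215) - 332) = -189738/(-332 + 5*I*sqrt(105215))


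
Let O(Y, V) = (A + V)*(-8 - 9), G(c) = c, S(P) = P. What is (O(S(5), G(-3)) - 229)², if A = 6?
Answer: 78400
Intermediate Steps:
O(Y, V) = -102 - 17*V (O(Y, V) = (6 + V)*(-8 - 9) = (6 + V)*(-17) = -102 - 17*V)
(O(S(5), G(-3)) - 229)² = ((-102 - 17*(-3)) - 229)² = ((-102 + 51) - 229)² = (-51 - 229)² = (-280)² = 78400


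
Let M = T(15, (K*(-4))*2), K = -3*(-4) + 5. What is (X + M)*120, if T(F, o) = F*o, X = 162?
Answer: -225360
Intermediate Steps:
K = 17 (K = 12 + 5 = 17)
M = -2040 (M = 15*((17*(-4))*2) = 15*(-68*2) = 15*(-136) = -2040)
(X + M)*120 = (162 - 2040)*120 = -1878*120 = -225360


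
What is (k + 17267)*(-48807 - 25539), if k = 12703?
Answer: -2228149620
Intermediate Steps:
(k + 17267)*(-48807 - 25539) = (12703 + 17267)*(-48807 - 25539) = 29970*(-74346) = -2228149620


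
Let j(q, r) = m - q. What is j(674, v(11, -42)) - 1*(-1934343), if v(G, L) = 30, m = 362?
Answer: 1934031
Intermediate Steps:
j(q, r) = 362 - q
j(674, v(11, -42)) - 1*(-1934343) = (362 - 1*674) - 1*(-1934343) = (362 - 674) + 1934343 = -312 + 1934343 = 1934031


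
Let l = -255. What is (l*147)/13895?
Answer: -1071/397 ≈ -2.6977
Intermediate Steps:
(l*147)/13895 = -255*147/13895 = -37485*1/13895 = -1071/397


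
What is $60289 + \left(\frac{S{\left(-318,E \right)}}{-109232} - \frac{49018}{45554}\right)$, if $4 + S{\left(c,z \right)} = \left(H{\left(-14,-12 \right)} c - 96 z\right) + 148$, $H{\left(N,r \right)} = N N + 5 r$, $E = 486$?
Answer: $\frac{9374814285358}{155498579} \approx 60289.0$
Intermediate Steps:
$H{\left(N,r \right)} = N^{2} + 5 r$
$S{\left(c,z \right)} = 144 - 96 z + 136 c$ ($S{\left(c,z \right)} = -4 + \left(\left(\left(\left(-14\right)^{2} + 5 \left(-12\right)\right) c - 96 z\right) + 148\right) = -4 + \left(\left(\left(196 - 60\right) c - 96 z\right) + 148\right) = -4 + \left(\left(136 c - 96 z\right) + 148\right) = -4 + \left(\left(- 96 z + 136 c\right) + 148\right) = -4 + \left(148 - 96 z + 136 c\right) = 144 - 96 z + 136 c$)
$60289 + \left(\frac{S{\left(-318,E \right)}}{-109232} - \frac{49018}{45554}\right) = 60289 - \left(\frac{24509}{22777} - \frac{144 - 46656 + 136 \left(-318\right)}{-109232}\right) = 60289 - \left(\frac{24509}{22777} - \left(144 - 46656 - 43248\right) \left(- \frac{1}{109232}\right)\right) = 60289 - \frac{39543973}{155498579} = \frac{9374814285358}{155498579}$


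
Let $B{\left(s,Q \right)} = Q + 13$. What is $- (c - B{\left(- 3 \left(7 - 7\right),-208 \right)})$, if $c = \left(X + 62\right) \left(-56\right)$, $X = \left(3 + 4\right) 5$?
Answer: $5237$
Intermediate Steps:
$B{\left(s,Q \right)} = 13 + Q$
$X = 35$ ($X = 7 \cdot 5 = 35$)
$c = -5432$ ($c = \left(35 + 62\right) \left(-56\right) = 97 \left(-56\right) = -5432$)
$- (c - B{\left(- 3 \left(7 - 7\right),-208 \right)}) = - (-5432 - \left(13 - 208\right)) = - (-5432 - -195) = - (-5432 + 195) = \left(-1\right) \left(-5237\right) = 5237$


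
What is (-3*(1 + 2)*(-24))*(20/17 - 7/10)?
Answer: 8748/85 ≈ 102.92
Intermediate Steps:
(-3*(1 + 2)*(-24))*(20/17 - 7/10) = (-3*3*(-24))*(20*(1/17) - 7*⅒) = (-9*(-24))*(20/17 - 7/10) = 216*(81/170) = 8748/85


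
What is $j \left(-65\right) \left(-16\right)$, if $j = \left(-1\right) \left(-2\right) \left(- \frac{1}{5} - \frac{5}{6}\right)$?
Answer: $- \frac{6448}{3} \approx -2149.3$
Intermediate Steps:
$j = - \frac{31}{15}$ ($j = 2 \left(\left(-1\right) \frac{1}{5} - \frac{5}{6}\right) = 2 \left(- \frac{1}{5} - \frac{5}{6}\right) = 2 \left(- \frac{31}{30}\right) = - \frac{31}{15} \approx -2.0667$)
$j \left(-65\right) \left(-16\right) = \left(- \frac{31}{15}\right) \left(-65\right) \left(-16\right) = \frac{403}{3} \left(-16\right) = - \frac{6448}{3}$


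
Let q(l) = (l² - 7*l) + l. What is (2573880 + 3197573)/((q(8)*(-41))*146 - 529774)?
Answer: -5771453/625550 ≈ -9.2262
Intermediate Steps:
q(l) = l² - 6*l
(2573880 + 3197573)/((q(8)*(-41))*146 - 529774) = (2573880 + 3197573)/(((8*(-6 + 8))*(-41))*146 - 529774) = 5771453/(((8*2)*(-41))*146 - 529774) = 5771453/((16*(-41))*146 - 529774) = 5771453/(-656*146 - 529774) = 5771453/(-95776 - 529774) = 5771453/(-625550) = 5771453*(-1/625550) = -5771453/625550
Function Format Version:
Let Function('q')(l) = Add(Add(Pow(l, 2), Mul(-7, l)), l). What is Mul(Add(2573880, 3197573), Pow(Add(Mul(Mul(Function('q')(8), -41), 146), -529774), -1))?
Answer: Rational(-5771453, 625550) ≈ -9.2262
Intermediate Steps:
Function('q')(l) = Add(Pow(l, 2), Mul(-6, l))
Mul(Add(2573880, 3197573), Pow(Add(Mul(Mul(Function('q')(8), -41), 146), -529774), -1)) = Mul(Add(2573880, 3197573), Pow(Add(Mul(Mul(Mul(8, Add(-6, 8)), -41), 146), -529774), -1)) = Mul(5771453, Pow(Add(Mul(Mul(Mul(8, 2), -41), 146), -529774), -1)) = Mul(5771453, Pow(Add(Mul(Mul(16, -41), 146), -529774), -1)) = Mul(5771453, Pow(Add(Mul(-656, 146), -529774), -1)) = Mul(5771453, Pow(Add(-95776, -529774), -1)) = Mul(5771453, Pow(-625550, -1)) = Mul(5771453, Rational(-1, 625550)) = Rational(-5771453, 625550)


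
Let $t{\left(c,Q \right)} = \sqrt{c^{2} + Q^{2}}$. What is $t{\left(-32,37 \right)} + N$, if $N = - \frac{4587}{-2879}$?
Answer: $\frac{4587}{2879} + \sqrt{2393} \approx 50.512$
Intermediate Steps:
$N = \frac{4587}{2879}$ ($N = \left(-4587\right) \left(- \frac{1}{2879}\right) = \frac{4587}{2879} \approx 1.5933$)
$t{\left(c,Q \right)} = \sqrt{Q^{2} + c^{2}}$
$t{\left(-32,37 \right)} + N = \sqrt{37^{2} + \left(-32\right)^{2}} + \frac{4587}{2879} = \sqrt{1369 + 1024} + \frac{4587}{2879} = \sqrt{2393} + \frac{4587}{2879} = \frac{4587}{2879} + \sqrt{2393}$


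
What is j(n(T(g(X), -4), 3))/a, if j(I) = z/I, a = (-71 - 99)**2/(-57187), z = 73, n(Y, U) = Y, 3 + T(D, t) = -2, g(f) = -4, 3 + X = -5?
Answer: 4174651/144500 ≈ 28.890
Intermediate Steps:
X = -8 (X = -3 - 5 = -8)
T(D, t) = -5 (T(D, t) = -3 - 2 = -5)
a = -28900/57187 (a = (-170)**2*(-1/57187) = 28900*(-1/57187) = -28900/57187 ≈ -0.50536)
j(I) = 73/I
j(n(T(g(X), -4), 3))/a = (73/(-5))/(-28900/57187) = (73*(-1/5))*(-57187/28900) = -73/5*(-57187/28900) = 4174651/144500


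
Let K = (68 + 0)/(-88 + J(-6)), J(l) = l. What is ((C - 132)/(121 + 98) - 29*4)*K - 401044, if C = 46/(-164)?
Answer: -169210183997/422013 ≈ -4.0096e+5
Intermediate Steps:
C = -23/82 (C = 46*(-1/164) = -23/82 ≈ -0.28049)
K = -34/47 (K = (68 + 0)/(-88 - 6) = 68/(-94) = 68*(-1/94) = -34/47 ≈ -0.72340)
((C - 132)/(121 + 98) - 29*4)*K - 401044 = ((-23/82 - 132)/(121 + 98) - 29*4)*(-34/47) - 401044 = (-10847/82/219 - 116)*(-34/47) - 401044 = (-10847/82*1/219 - 116)*(-34/47) - 401044 = (-10847/17958 - 116)*(-34/47) - 401044 = -2093975/17958*(-34/47) - 401044 = 35597575/422013 - 401044 = -169210183997/422013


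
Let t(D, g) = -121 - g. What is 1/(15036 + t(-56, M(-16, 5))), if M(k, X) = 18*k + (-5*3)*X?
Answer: 1/15278 ≈ 6.5454e-5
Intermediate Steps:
M(k, X) = -15*X + 18*k (M(k, X) = 18*k - 15*X = -15*X + 18*k)
1/(15036 + t(-56, M(-16, 5))) = 1/(15036 + (-121 - (-15*5 + 18*(-16)))) = 1/(15036 + (-121 - (-75 - 288))) = 1/(15036 + (-121 - 1*(-363))) = 1/(15036 + (-121 + 363)) = 1/(15036 + 242) = 1/15278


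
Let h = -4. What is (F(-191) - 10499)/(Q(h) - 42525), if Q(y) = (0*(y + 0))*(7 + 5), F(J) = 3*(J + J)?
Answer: 2329/8505 ≈ 0.27384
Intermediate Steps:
F(J) = 6*J (F(J) = 3*(2*J) = 6*J)
Q(y) = 0 (Q(y) = (0*y)*12 = 0*12 = 0)
(F(-191) - 10499)/(Q(h) - 42525) = (6*(-191) - 10499)/(0 - 42525) = (-1146 - 10499)/(-42525) = -11645*(-1/42525) = 2329/8505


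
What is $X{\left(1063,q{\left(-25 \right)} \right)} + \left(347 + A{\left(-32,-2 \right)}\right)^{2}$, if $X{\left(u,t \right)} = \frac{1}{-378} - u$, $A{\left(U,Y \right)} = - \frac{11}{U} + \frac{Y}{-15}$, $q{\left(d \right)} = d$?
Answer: $\frac{579046748941}{4838400} \approx 1.1968 \cdot 10^{5}$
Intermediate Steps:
$A{\left(U,Y \right)} = - \frac{11}{U} - \frac{Y}{15}$ ($A{\left(U,Y \right)} = - \frac{11}{U} + Y \left(- \frac{1}{15}\right) = - \frac{11}{U} - \frac{Y}{15}$)
$X{\left(u,t \right)} = - \frac{1}{378} - u$
$X{\left(1063,q{\left(-25 \right)} \right)} + \left(347 + A{\left(-32,-2 \right)}\right)^{2} = \left(- \frac{1}{378} - 1063\right) + \left(347 - \left(- \frac{2}{15} + \frac{11}{-32}\right)\right)^{2} = \left(- \frac{1}{378} - 1063\right) + \left(347 + \left(\left(-11\right) \left(- \frac{1}{32}\right) + \frac{2}{15}\right)\right)^{2} = - \frac{401815}{378} + \left(347 + \left(\frac{11}{32} + \frac{2}{15}\right)\right)^{2} = - \frac{401815}{378} + \left(347 + \frac{229}{480}\right)^{2} = - \frac{401815}{378} + \left(\frac{166789}{480}\right)^{2} = - \frac{401815}{378} + \frac{27818570521}{230400} = \frac{579046748941}{4838400}$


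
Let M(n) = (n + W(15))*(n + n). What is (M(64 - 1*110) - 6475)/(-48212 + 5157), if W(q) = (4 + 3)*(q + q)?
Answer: 21563/43055 ≈ 0.50082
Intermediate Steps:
W(q) = 14*q (W(q) = 7*(2*q) = 14*q)
M(n) = 2*n*(210 + n) (M(n) = (n + 14*15)*(n + n) = (n + 210)*(2*n) = (210 + n)*(2*n) = 2*n*(210 + n))
(M(64 - 1*110) - 6475)/(-48212 + 5157) = (2*(64 - 1*110)*(210 + (64 - 1*110)) - 6475)/(-48212 + 5157) = (2*(64 - 110)*(210 + (64 - 110)) - 6475)/(-43055) = (2*(-46)*(210 - 46) - 6475)*(-1/43055) = (2*(-46)*164 - 6475)*(-1/43055) = (-15088 - 6475)*(-1/43055) = -21563*(-1/43055) = 21563/43055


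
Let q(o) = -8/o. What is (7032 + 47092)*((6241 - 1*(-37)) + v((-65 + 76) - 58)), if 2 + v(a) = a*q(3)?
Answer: 1039397296/3 ≈ 3.4647e+8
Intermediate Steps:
v(a) = -2 - 8*a/3 (v(a) = -2 + a*(-8/3) = -2 - 8*a/3)
(7032 + 47092)*((6241 - 1*(-37)) + v((-65 + 76) - 58)) = (7032 + 47092)*((6241 - 1*(-37)) + (-2 - 8*((-65 + 76) - 58)/3)) = 54124*((6241 + 37) + (-2 - 8*(11 - 58)/3)) = 54124*(6278 + (-2 - 8/3*(-47))) = 54124*(6278 + (-2 + 376/3)) = 54124*(6278 + 370/3) = 54124*(19204/3) = 1039397296/3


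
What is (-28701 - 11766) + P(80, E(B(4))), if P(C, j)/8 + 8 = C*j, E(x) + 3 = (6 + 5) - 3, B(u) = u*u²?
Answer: -37331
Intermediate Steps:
B(u) = u³
E(x) = 5 (E(x) = -3 + ((6 + 5) - 3) = -3 + (11 - 3) = -3 + 8 = 5)
P(C, j) = -64 + 8*C*j (P(C, j) = -64 + 8*(C*j) = -64 + 8*C*j)
(-28701 - 11766) + P(80, E(B(4))) = (-28701 - 11766) + (-64 + 8*80*5) = -40467 + (-64 + 3200) = -40467 + 3136 = -37331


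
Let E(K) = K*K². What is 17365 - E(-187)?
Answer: 6556568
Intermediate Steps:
E(K) = K³
17365 - E(-187) = 17365 - 1*(-187)³ = 17365 - 1*(-6539203) = 17365 + 6539203 = 6556568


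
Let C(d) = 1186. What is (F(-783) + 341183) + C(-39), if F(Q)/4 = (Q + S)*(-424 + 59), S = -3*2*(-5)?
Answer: 1441749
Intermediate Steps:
S = 30 (S = -6*(-5) = 30)
F(Q) = -43800 - 1460*Q (F(Q) = 4*((Q + 30)*(-424 + 59)) = 4*((30 + Q)*(-365)) = 4*(-10950 - 365*Q) = -43800 - 1460*Q)
(F(-783) + 341183) + C(-39) = ((-43800 - 1460*(-783)) + 341183) + 1186 = ((-43800 + 1143180) + 341183) + 1186 = (1099380 + 341183) + 1186 = 1440563 + 1186 = 1441749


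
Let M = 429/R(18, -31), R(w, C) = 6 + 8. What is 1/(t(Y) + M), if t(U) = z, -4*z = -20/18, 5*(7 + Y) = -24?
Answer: 63/1948 ≈ 0.032341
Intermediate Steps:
R(w, C) = 14
M = 429/14 ≈ 30.643
Y = -59/5 (Y = -7 + (1/5)*(-24) = -7 - 24/5 = -59/5 ≈ -11.800)
z = 5/18 (z = -(-5)/18 = -1/4*(-10/9) = 5/18 ≈ 0.27778)
t(U) = 5/18
1/(t(Y) + M) = 1/(5/18 + 429/14) = 1/(1948/63) = 63/1948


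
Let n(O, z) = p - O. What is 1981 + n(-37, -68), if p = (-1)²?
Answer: 2019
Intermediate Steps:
p = 1
n(O, z) = 1 - O
1981 + n(-37, -68) = 1981 + (1 - 1*(-37)) = 1981 + (1 + 37) = 1981 + 38 = 2019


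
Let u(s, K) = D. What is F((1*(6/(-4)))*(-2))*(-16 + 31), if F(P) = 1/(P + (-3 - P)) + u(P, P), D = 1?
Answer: 10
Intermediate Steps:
u(s, K) = 1
F(P) = 2/3 (F(P) = 1/(P + (-3 - P)) + 1 = 1/(-3) + 1 = -1/3 + 1 = 2/3)
F((1*(6/(-4)))*(-2))*(-16 + 31) = 2*(-16 + 31)/3 = (2/3)*15 = 10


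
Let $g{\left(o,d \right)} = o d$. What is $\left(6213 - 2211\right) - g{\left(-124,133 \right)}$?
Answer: $20494$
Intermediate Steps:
$g{\left(o,d \right)} = d o$
$\left(6213 - 2211\right) - g{\left(-124,133 \right)} = \left(6213 - 2211\right) - 133 \left(-124\right) = \left(6213 - 2211\right) - -16492 = 4002 + 16492 = 20494$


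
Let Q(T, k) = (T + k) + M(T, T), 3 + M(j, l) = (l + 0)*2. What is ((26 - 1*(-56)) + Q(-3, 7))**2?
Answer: 5929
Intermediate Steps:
M(j, l) = -3 + 2*l (M(j, l) = -3 + (l + 0)*2 = -3 + l*2 = -3 + 2*l)
Q(T, k) = -3 + k + 3*T (Q(T, k) = (T + k) + (-3 + 2*T) = -3 + k + 3*T)
((26 - 1*(-56)) + Q(-3, 7))**2 = ((26 - 1*(-56)) + (-3 + 7 + 3*(-3)))**2 = ((26 + 56) + (-3 + 7 - 9))**2 = (82 - 5)**2 = 77**2 = 5929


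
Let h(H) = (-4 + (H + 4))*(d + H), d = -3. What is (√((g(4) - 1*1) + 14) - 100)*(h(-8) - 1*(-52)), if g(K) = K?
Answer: -14000 + 140*√17 ≈ -13423.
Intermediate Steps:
h(H) = H*(-3 + H) (h(H) = (-4 + (H + 4))*(-3 + H) = (-4 + (4 + H))*(-3 + H) = H*(-3 + H))
(√((g(4) - 1*1) + 14) - 100)*(h(-8) - 1*(-52)) = (√((4 - 1*1) + 14) - 100)*(-8*(-3 - 8) - 1*(-52)) = (√((4 - 1) + 14) - 100)*(-8*(-11) + 52) = (√(3 + 14) - 100)*(88 + 52) = (√17 - 100)*140 = (-100 + √17)*140 = -14000 + 140*√17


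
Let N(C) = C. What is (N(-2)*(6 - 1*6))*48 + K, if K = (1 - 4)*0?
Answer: 0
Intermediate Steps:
K = 0 (K = -3*0 = 0)
(N(-2)*(6 - 1*6))*48 + K = -2*(6 - 1*6)*48 + 0 = -2*(6 - 6)*48 + 0 = -2*0*48 + 0 = 0*48 + 0 = 0 + 0 = 0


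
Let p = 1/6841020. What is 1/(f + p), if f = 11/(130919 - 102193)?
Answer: 98257570260/37639973 ≈ 2610.5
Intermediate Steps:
f = 11/28726 ≈ 0.00038293
p = 1/6841020 ≈ 1.4618e-7
1/(f + p) = 1/(11/28726 + 1/6841020) = 1/(37639973/98257570260) = 98257570260/37639973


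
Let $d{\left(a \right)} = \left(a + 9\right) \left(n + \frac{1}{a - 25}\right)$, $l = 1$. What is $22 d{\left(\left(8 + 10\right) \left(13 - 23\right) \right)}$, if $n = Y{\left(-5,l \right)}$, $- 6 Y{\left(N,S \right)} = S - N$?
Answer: $\frac{774972}{205} \approx 3780.4$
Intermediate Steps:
$Y{\left(N,S \right)} = - \frac{S}{6} + \frac{N}{6}$ ($Y{\left(N,S \right)} = - \frac{S - N}{6} = - \frac{S}{6} + \frac{N}{6}$)
$n = -1$ ($n = \left(- \frac{1}{6}\right) 1 + \frac{1}{6} \left(-5\right) = - \frac{1}{6} - \frac{5}{6} = -1$)
$d{\left(a \right)} = \left(-1 + \frac{1}{-25 + a}\right) \left(9 + a\right)$ ($d{\left(a \right)} = \left(a + 9\right) \left(-1 + \frac{1}{a - 25}\right) = \left(9 + a\right) \left(-1 + \frac{1}{-25 + a}\right) = \left(-1 + \frac{1}{-25 + a}\right) \left(9 + a\right)$)
$22 d{\left(\left(8 + 10\right) \left(13 - 23\right) \right)} = 22 \frac{234 - \left(\left(8 + 10\right) \left(13 - 23\right)\right)^{2} + 17 \left(8 + 10\right) \left(13 - 23\right)}{-25 + \left(8 + 10\right) \left(13 - 23\right)} = 22 \frac{234 - \left(18 \left(-10\right)\right)^{2} + 17 \cdot 18 \left(-10\right)}{-25 + 18 \left(-10\right)} = 22 \frac{234 - \left(-180\right)^{2} + 17 \left(-180\right)}{-25 - 180} = 22 \frac{234 - 32400 - 3060}{-205} = 22 \left(- \frac{234 - 32400 - 3060}{205}\right) = 22 \left(\left(- \frac{1}{205}\right) \left(-35226\right)\right) = 22 \cdot \frac{35226}{205} = \frac{774972}{205}$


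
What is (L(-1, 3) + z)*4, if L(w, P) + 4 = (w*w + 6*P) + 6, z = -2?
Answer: 76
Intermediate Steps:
L(w, P) = 2 + w² + 6*P (L(w, P) = -4 + ((w*w + 6*P) + 6) = -4 + ((w² + 6*P) + 6) = -4 + (6 + w² + 6*P) = 2 + w² + 6*P)
(L(-1, 3) + z)*4 = ((2 + (-1)² + 6*3) - 2)*4 = ((2 + 1 + 18) - 2)*4 = (21 - 2)*4 = 19*4 = 76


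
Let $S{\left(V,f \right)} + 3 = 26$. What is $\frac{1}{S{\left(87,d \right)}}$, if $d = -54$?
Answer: $\frac{1}{23} \approx 0.043478$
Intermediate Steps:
$S{\left(V,f \right)} = 23$ ($S{\left(V,f \right)} = -3 + 26 = 23$)
$\frac{1}{S{\left(87,d \right)}} = \frac{1}{23}$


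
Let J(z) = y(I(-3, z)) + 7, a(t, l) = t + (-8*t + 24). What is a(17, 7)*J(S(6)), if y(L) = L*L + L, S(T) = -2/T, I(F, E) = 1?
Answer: -855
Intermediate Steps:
y(L) = L + L² (y(L) = L² + L = L + L²)
a(t, l) = 24 - 7*t (a(t, l) = t + (24 - 8*t) = 24 - 7*t)
J(z) = 9 (J(z) = 1*(1 + 1) + 7 = 1*2 + 7 = 2 + 7 = 9)
a(17, 7)*J(S(6)) = (24 - 7*17)*9 = (24 - 119)*9 = -95*9 = -855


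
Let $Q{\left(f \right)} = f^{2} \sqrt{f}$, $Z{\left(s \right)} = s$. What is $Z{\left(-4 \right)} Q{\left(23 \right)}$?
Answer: $- 2116 \sqrt{23} \approx -10148.0$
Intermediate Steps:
$Q{\left(f \right)} = f^{\frac{5}{2}}$
$Z{\left(-4 \right)} Q{\left(23 \right)} = - 4 \cdot 23^{\frac{5}{2}} = - 4 \cdot 529 \sqrt{23} = - 2116 \sqrt{23}$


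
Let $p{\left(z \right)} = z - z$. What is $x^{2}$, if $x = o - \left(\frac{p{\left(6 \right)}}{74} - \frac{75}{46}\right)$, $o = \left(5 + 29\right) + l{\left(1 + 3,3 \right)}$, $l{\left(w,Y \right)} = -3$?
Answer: $\frac{2253001}{2116} \approx 1064.7$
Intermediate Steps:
$p{\left(z \right)} = 0$
$o = 31$ ($o = \left(5 + 29\right) - 3 = 34 - 3 = 31$)
$x = \frac{1501}{46}$ ($x = 31 - \left(\frac{0}{74} - \frac{75}{46}\right) = 31 - \left(0 \cdot \frac{1}{74} - \frac{75}{46}\right) = 31 - \left(0 - \frac{75}{46}\right) = 31 - - \frac{75}{46} = 31 + \frac{75}{46} = \frac{1501}{46} \approx 32.63$)
$x^{2} = \left(\frac{1501}{46}\right)^{2} = \frac{2253001}{2116}$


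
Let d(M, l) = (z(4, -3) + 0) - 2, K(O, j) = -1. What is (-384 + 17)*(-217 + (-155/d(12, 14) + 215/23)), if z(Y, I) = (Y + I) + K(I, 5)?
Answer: 2197229/46 ≈ 47766.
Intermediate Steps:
z(Y, I) = -1 + I + Y (z(Y, I) = (Y + I) - 1 = (I + Y) - 1 = -1 + I + Y)
d(M, l) = -2 (d(M, l) = ((-1 - 3 + 4) + 0) - 2 = (0 + 0) - 2 = 0 - 2 = -2)
(-384 + 17)*(-217 + (-155/d(12, 14) + 215/23)) = (-384 + 17)*(-217 + (-155/(-2) + 215/23)) = -367*(-217 + (-155*(-½) + 215*(1/23))) = -367*(-217 + (155/2 + 215/23)) = -367*(-217 + 3995/46) = -367*(-5987/46) = 2197229/46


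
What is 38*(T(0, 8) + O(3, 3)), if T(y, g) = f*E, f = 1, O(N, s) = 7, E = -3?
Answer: 152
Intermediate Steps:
T(y, g) = -3 (T(y, g) = 1*(-3) = -3)
38*(T(0, 8) + O(3, 3)) = 38*(-3 + 7) = 38*4 = 152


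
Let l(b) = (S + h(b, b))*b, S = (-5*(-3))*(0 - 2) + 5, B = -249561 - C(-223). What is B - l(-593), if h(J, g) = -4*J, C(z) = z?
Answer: 1142433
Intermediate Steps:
B = -249338 (B = -249561 - 1*(-223) = -249561 + 223 = -249338)
S = -25 (S = 15*(-2) + 5 = -30 + 5 = -25)
l(b) = b*(-25 - 4*b) (l(b) = (-25 - 4*b)*b = b*(-25 - 4*b))
B - l(-593) = -249338 - (-1)*(-593)*(25 + 4*(-593)) = -249338 - (-1)*(-593)*(25 - 2372) = -249338 - (-1)*(-593)*(-2347) = -249338 - 1*(-1391771) = -249338 + 1391771 = 1142433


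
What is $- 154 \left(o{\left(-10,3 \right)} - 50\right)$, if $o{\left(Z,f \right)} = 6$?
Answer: $6776$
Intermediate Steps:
$- 154 \left(o{\left(-10,3 \right)} - 50\right) = - 154 \left(6 - 50\right) = \left(-154\right) \left(-44\right) = 6776$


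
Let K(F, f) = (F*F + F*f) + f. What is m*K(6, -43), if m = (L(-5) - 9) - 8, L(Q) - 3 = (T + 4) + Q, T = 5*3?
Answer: 0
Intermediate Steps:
T = 15
L(Q) = 22 + Q (L(Q) = 3 + ((15 + 4) + Q) = 3 + (19 + Q) = 22 + Q)
K(F, f) = f + F**2 + F*f (K(F, f) = (F**2 + F*f) + f = f + F**2 + F*f)
m = 0 (m = ((22 - 5) - 9) - 8 = (17 - 9) - 8 = 8 - 8 = 0)
m*K(6, -43) = 0*(-43 + 6**2 + 6*(-43)) = 0*(-43 + 36 - 258) = 0*(-265) = 0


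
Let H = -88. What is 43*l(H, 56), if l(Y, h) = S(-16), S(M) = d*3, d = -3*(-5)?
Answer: 1935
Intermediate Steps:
d = 15
S(M) = 45 (S(M) = 15*3 = 45)
l(Y, h) = 45
43*l(H, 56) = 43*45 = 1935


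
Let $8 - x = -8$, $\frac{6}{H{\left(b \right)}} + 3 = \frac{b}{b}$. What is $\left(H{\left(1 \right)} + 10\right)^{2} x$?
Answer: $784$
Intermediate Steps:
$H{\left(b \right)} = -3$ ($H{\left(b \right)} = \frac{6}{-3 + \frac{b}{b}} = \frac{6}{-3 + 1} = \frac{6}{-2} = 6 \left(- \frac{1}{2}\right) = -3$)
$x = 16$ ($x = 8 - -8 = 8 + 8 = 16$)
$\left(H{\left(1 \right)} + 10\right)^{2} x = \left(-3 + 10\right)^{2} \cdot 16 = 7^{2} \cdot 16 = 49 \cdot 16 = 784$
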